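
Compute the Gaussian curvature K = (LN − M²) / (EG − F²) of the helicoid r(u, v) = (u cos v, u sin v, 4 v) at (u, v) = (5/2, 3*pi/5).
K = -256/7921

Coefficients of the first fundamental form: E = 1, F = 0, G = u^2 + 16.
Coefficients of the second fundamental form: L = 0, M = -4/sqrt(u^2 + 16), N = 0.
Assemble K = (LN − M²)/(EG − F²) = -16/(u^2 + 16)^2. At (u, v) = (5/2, 3*pi/5): K = -256/7921.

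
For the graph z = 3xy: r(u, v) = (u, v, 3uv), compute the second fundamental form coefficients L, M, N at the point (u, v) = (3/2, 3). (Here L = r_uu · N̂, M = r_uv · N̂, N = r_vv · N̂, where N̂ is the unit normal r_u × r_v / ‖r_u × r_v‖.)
L = 0;  M = 6*sqrt(409)/409;  N = 0

Compute the unit normal N̂(u, v) = (-3*v/sqrt(9*u^2 + 9*v^2 + 1), -3*u/sqrt(9*u^2 + 9*v^2 + 1), 1/sqrt(9*u^2 + 9*v^2 + 1)), and the second partials r_uu, r_uv, r_vv. Take dot products:
  L(u, v) = r_uu · N̂ = 0,
  M(u, v) = r_uv · N̂ = 3/sqrt(9*u^2 + 9*v^2 + 1),
  N(u, v) = r_vv · N̂ = 0.
Evaluating at (u, v) = (3/2, 3):
  L = 0, M = 6*sqrt(409)/409, N = 0.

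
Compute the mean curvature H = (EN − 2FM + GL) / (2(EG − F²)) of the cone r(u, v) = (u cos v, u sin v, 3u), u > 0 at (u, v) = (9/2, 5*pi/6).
H = sqrt(10)/30

With E = 10, F = 0, G = u^2, L = 0, M = 0, N = 3*sqrt(10)*u^2/(10*Abs(u)), assemble
  H = (EN − 2FM + GL) / (2(EG − F²)) = 3*sqrt(10)/(20*Abs(u)).
At (u, v) = (9/2, 5*pi/6): H = sqrt(10)/30.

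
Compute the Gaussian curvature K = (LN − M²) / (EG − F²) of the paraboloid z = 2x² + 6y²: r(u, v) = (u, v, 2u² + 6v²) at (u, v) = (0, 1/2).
K = 48/1369

Coefficients of the first fundamental form: E = 16*u^2 + 1, F = 48*u*v, G = 144*v^2 + 1.
Coefficients of the second fundamental form: L = 4/sqrt(16*u^2 + 144*v^2 + 1), M = 0, N = 12/sqrt(16*u^2 + 144*v^2 + 1).
Assemble K = (LN − M²)/(EG − F²) = 48/(256*u^4 + 4608*u^2*v^2 + 32*u^2 + 20736*v^4 + 288*v^2 + 1). At (u, v) = (0, 1/2): K = 48/1369.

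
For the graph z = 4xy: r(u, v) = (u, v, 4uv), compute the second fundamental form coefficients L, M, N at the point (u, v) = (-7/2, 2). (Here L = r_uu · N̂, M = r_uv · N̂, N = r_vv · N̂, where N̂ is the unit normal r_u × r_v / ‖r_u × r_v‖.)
L = 0;  M = 4*sqrt(29)/87;  N = 0

Compute the unit normal N̂(u, v) = (-4*v/sqrt(16*u^2 + 16*v^2 + 1), -4*u/sqrt(16*u^2 + 16*v^2 + 1), 1/sqrt(16*u^2 + 16*v^2 + 1)), and the second partials r_uu, r_uv, r_vv. Take dot products:
  L(u, v) = r_uu · N̂ = 0,
  M(u, v) = r_uv · N̂ = 4/sqrt(16*u^2 + 16*v^2 + 1),
  N(u, v) = r_vv · N̂ = 0.
Evaluating at (u, v) = (-7/2, 2):
  L = 0, M = 4*sqrt(29)/87, N = 0.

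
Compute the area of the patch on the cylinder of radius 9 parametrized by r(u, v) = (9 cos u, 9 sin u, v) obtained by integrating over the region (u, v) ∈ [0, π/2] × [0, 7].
Area = 63*pi/2

Area = ∫∫ √(EG − F²) du dv with √(EG − F²) = 9. Integrating over [0, π/2] × [0, 7] gives 63*pi/2.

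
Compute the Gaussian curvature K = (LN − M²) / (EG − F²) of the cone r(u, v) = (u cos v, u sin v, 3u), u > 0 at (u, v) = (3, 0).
K = 0

Coefficients of the first fundamental form: E = 10, F = 0, G = u^2.
Coefficients of the second fundamental form: L = 0, M = 0, N = 3*sqrt(10)*u^2/(10*Abs(u)).
Assemble K = (LN − M²)/(EG − F²) = 0. At (u, v) = (3, 0): K = 0.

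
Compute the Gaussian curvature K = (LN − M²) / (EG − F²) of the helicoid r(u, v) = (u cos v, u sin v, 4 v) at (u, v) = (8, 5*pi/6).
K = -1/400

Coefficients of the first fundamental form: E = 1, F = 0, G = u^2 + 16.
Coefficients of the second fundamental form: L = 0, M = -4/sqrt(u^2 + 16), N = 0.
Assemble K = (LN − M²)/(EG − F²) = -16/(u^2 + 16)^2. At (u, v) = (8, 5*pi/6): K = -1/400.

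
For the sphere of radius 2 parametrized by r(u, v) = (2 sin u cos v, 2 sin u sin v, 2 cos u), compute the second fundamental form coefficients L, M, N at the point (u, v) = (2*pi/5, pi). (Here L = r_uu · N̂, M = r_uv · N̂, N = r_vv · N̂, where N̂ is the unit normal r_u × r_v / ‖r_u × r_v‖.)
L = -2;  M = 0;  N = -5/4 - sqrt(5)/4

Compute the unit normal N̂(u, v) = (sin(u)^2*cos(v)/Abs(sin(u)), sin(u)^2*sin(v)/Abs(sin(u)), sin(2*u)/(2*Abs(sin(u)))), and the second partials r_uu, r_uv, r_vv. Take dot products:
  L(u, v) = r_uu · N̂ = -2*sin(u)/Abs(sin(u)),
  M(u, v) = r_uv · N̂ = 0,
  N(u, v) = r_vv · N̂ = -2*sin(u)^3/Abs(sin(u)).
Evaluating at (u, v) = (2*pi/5, pi):
  L = -2, M = 0, N = -5/4 - sqrt(5)/4.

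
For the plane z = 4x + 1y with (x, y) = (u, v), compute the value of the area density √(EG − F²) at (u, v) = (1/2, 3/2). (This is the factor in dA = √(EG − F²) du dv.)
√(EG − F²)|_{(1/2, 3/2)} = 3*sqrt(2)

E = 17, F = 4, G = 2, so EG − F² = 18. Taking the positive square root: √(EG − F²) = 3*sqrt(2). At (u, v) = (1/2, 3/2): 3*sqrt(2).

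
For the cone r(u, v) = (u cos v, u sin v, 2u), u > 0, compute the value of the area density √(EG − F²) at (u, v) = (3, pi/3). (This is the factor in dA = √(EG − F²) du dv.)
√(EG − F²)|_{(3, pi/3)} = 3*sqrt(5)

E = 5, F = 0, G = u^2, so EG − F² = 5*u^2. Taking the positive square root: √(EG − F²) = sqrt(5)*Abs(u). At (u, v) = (3, pi/3): 3*sqrt(5).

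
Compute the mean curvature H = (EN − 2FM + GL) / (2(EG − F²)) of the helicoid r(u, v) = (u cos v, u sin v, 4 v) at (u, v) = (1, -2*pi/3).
H = 0

With E = 1, F = 0, G = u^2 + 16, L = 0, M = -4/sqrt(u^2 + 16), N = 0, assemble
  H = (EN − 2FM + GL) / (2(EG − F²)) = 0.
At (u, v) = (1, -2*pi/3): H = 0.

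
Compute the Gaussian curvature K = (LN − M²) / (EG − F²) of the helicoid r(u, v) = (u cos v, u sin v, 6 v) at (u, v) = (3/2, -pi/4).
K = -64/2601

Coefficients of the first fundamental form: E = 1, F = 0, G = u^2 + 36.
Coefficients of the second fundamental form: L = 0, M = -6/sqrt(u^2 + 36), N = 0.
Assemble K = (LN − M²)/(EG − F²) = -36/(u^2 + 36)^2. At (u, v) = (3/2, -pi/4): K = -64/2601.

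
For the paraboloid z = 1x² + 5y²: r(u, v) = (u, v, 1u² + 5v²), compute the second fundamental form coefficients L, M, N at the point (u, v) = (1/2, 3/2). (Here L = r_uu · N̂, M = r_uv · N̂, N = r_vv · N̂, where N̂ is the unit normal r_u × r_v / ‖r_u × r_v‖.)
L = 2*sqrt(227)/227;  M = 0;  N = 10*sqrt(227)/227

Compute the unit normal N̂(u, v) = (-2*u/sqrt(4*u^2 + 100*v^2 + 1), -10*v/sqrt(4*u^2 + 100*v^2 + 1), 1/sqrt(4*u^2 + 100*v^2 + 1)), and the second partials r_uu, r_uv, r_vv. Take dot products:
  L(u, v) = r_uu · N̂ = 2/sqrt(4*u^2 + 100*v^2 + 1),
  M(u, v) = r_uv · N̂ = 0,
  N(u, v) = r_vv · N̂ = 10/sqrt(4*u^2 + 100*v^2 + 1).
Evaluating at (u, v) = (1/2, 3/2):
  L = 2*sqrt(227)/227, M = 0, N = 10*sqrt(227)/227.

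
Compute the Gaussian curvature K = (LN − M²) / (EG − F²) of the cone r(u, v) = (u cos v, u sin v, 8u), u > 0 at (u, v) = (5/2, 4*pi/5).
K = 0

Coefficients of the first fundamental form: E = 65, F = 0, G = u^2.
Coefficients of the second fundamental form: L = 0, M = 0, N = 8*sqrt(65)*u^2/(65*Abs(u)).
Assemble K = (LN − M²)/(EG − F²) = 0. At (u, v) = (5/2, 4*pi/5): K = 0.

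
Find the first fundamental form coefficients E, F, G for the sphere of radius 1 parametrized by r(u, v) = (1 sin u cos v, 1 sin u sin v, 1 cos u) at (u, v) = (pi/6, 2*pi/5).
E = 1;  F = 0;  G = 1/4

Partials: r_u = (cos(u)*cos(v), sin(v)*cos(u), -sin(u)), r_v = (-sin(u)*sin(v), sin(u)*cos(v), 0). As functions of (u, v):
  E = r_u · r_u = 1,
  F = r_u · r_v = 0,
  G = r_v · r_v = sin(u)^2.
Evaluating at (u, v) = (pi/6, 2*pi/5): E = 1, F = 0, G = 1/4.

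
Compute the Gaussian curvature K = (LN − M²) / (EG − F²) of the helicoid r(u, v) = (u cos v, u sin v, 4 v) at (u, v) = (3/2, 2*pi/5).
K = -256/5329

Coefficients of the first fundamental form: E = 1, F = 0, G = u^2 + 16.
Coefficients of the second fundamental form: L = 0, M = -4/sqrt(u^2 + 16), N = 0.
Assemble K = (LN − M²)/(EG − F²) = -16/(u^2 + 16)^2. At (u, v) = (3/2, 2*pi/5): K = -256/5329.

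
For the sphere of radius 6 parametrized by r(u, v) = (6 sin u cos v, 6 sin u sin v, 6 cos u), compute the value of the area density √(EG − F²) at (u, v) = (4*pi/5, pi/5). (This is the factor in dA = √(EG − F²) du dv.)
√(EG − F²)|_{(4*pi/5, pi/5)} = 9*sqrt(10 - 2*sqrt(5))

E = 36, F = 0, G = 36*sin(u)^2, so EG − F² = 1296*sin(u)^2. Taking the positive square root: √(EG − F²) = 36*Abs(sin(u)). At (u, v) = (4*pi/5, pi/5): 9*sqrt(10 - 2*sqrt(5)).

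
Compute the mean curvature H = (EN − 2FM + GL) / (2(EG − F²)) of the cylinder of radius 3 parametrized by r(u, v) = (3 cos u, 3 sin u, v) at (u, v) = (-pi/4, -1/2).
H = -1/6

With E = 9, F = 0, G = 1, L = -3, M = 0, N = 0, assemble
  H = (EN − 2FM + GL) / (2(EG − F²)) = -1/6.
At (u, v) = (-pi/4, -1/2): H = -1/6.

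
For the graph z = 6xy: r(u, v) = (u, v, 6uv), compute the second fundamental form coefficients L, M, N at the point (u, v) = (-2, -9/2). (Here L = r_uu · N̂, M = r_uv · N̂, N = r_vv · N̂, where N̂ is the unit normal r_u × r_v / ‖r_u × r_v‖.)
L = 0;  M = 3*sqrt(874)/437;  N = 0

Compute the unit normal N̂(u, v) = (-6*v/sqrt(36*u^2 + 36*v^2 + 1), -6*u/sqrt(36*u^2 + 36*v^2 + 1), 1/sqrt(36*u^2 + 36*v^2 + 1)), and the second partials r_uu, r_uv, r_vv. Take dot products:
  L(u, v) = r_uu · N̂ = 0,
  M(u, v) = r_uv · N̂ = 6/sqrt(36*u^2 + 36*v^2 + 1),
  N(u, v) = r_vv · N̂ = 0.
Evaluating at (u, v) = (-2, -9/2):
  L = 0, M = 3*sqrt(874)/437, N = 0.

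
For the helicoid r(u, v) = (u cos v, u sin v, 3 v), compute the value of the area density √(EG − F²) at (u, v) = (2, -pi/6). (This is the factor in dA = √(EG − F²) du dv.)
√(EG − F²)|_{(2, -pi/6)} = sqrt(13)

E = 1, F = 0, G = u^2 + 9, so EG − F² = u^2 + 9. Taking the positive square root: √(EG − F²) = sqrt(u^2 + 9). At (u, v) = (2, -pi/6): sqrt(13).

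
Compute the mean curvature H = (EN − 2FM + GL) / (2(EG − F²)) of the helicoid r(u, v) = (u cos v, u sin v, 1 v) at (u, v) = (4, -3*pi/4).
H = 0

With E = 1, F = 0, G = u^2 + 1, L = 0, M = -1/sqrt(u^2 + 1), N = 0, assemble
  H = (EN − 2FM + GL) / (2(EG − F²)) = 0.
At (u, v) = (4, -3*pi/4): H = 0.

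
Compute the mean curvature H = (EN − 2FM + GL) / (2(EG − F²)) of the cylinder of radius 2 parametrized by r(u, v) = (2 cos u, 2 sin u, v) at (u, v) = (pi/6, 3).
H = -1/4

With E = 4, F = 0, G = 1, L = -2, M = 0, N = 0, assemble
  H = (EN − 2FM + GL) / (2(EG − F²)) = -1/4.
At (u, v) = (pi/6, 3): H = -1/4.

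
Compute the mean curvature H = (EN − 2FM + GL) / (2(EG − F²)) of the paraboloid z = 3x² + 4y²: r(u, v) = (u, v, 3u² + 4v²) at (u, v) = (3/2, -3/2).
H = 763*sqrt(226)/51076

With E = 36*u^2 + 1, F = 48*u*v, G = 64*v^2 + 1, L = 6/sqrt(36*u^2 + 64*v^2 + 1), M = 0, N = 8/sqrt(36*u^2 + 64*v^2 + 1), assemble
  H = (EN − 2FM + GL) / (2(EG − F²)) = (144*u^2 + 192*v^2 + 7)/(36*u^2 + 64*v^2 + 1)^(3/2).
At (u, v) = (3/2, -3/2): H = 763*sqrt(226)/51076.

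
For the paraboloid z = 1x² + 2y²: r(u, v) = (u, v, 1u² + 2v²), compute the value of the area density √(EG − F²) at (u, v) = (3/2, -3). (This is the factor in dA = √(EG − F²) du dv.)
√(EG − F²)|_{(3/2, -3)} = sqrt(154)

E = 4*u^2 + 1, F = 8*u*v, G = 16*v^2 + 1, so EG − F² = 4*u^2 + 16*v^2 + 1. Taking the positive square root: √(EG − F²) = sqrt(4*u^2 + 16*v^2 + 1). At (u, v) = (3/2, -3): sqrt(154).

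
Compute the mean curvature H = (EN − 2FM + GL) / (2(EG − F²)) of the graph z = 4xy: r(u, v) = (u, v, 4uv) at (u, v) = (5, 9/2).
H = -288*sqrt(29)/21025

With E = 16*v^2 + 1, F = 16*u*v, G = 16*u^2 + 1, L = 0, M = 4/sqrt(16*u^2 + 16*v^2 + 1), N = 0, assemble
  H = (EN − 2FM + GL) / (2(EG − F²)) = -64*u*v/(16*u^2 + 16*v^2 + 1)^(3/2).
At (u, v) = (5, 9/2): H = -288*sqrt(29)/21025.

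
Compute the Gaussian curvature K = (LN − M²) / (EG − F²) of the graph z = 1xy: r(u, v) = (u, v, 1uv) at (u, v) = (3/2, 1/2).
K = -4/49

Coefficients of the first fundamental form: E = v^2 + 1, F = u*v, G = u^2 + 1.
Coefficients of the second fundamental form: L = 0, M = 1/sqrt(u^2 + v^2 + 1), N = 0.
Assemble K = (LN − M²)/(EG − F²) = 1/((u^2*v^2 - (u^2 + 1)*(v^2 + 1))*(u^2 + v^2 + 1)). At (u, v) = (3/2, 1/2): K = -4/49.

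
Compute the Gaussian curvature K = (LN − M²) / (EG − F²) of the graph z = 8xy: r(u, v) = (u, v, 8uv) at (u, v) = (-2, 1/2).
K = -64/74529

Coefficients of the first fundamental form: E = 64*v^2 + 1, F = 64*u*v, G = 64*u^2 + 1.
Coefficients of the second fundamental form: L = 0, M = 8/sqrt(64*u^2 + 64*v^2 + 1), N = 0.
Assemble K = (LN − M²)/(EG − F²) = -64/(4096*u^4 + 8192*u^2*v^2 + 128*u^2 + 4096*v^4 + 128*v^2 + 1). At (u, v) = (-2, 1/2): K = -64/74529.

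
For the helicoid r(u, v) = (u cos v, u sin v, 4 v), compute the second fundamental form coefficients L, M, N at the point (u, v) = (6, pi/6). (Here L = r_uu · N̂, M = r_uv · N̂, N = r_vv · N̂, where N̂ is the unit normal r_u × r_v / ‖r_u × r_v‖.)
L = 0;  M = -2*sqrt(13)/13;  N = 0

Compute the unit normal N̂(u, v) = (4*sin(v)/sqrt(u^2 + 16), -4*cos(v)/sqrt(u^2 + 16), u/sqrt(u^2 + 16)), and the second partials r_uu, r_uv, r_vv. Take dot products:
  L(u, v) = r_uu · N̂ = 0,
  M(u, v) = r_uv · N̂ = -4/sqrt(u^2 + 16),
  N(u, v) = r_vv · N̂ = 0.
Evaluating at (u, v) = (6, pi/6):
  L = 0, M = -2*sqrt(13)/13, N = 0.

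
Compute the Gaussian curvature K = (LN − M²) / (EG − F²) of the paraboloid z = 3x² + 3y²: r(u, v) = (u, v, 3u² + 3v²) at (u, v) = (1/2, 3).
K = 9/27889

Coefficients of the first fundamental form: E = 36*u^2 + 1, F = 36*u*v, G = 36*v^2 + 1.
Coefficients of the second fundamental form: L = 6/sqrt(36*u^2 + 36*v^2 + 1), M = 0, N = 6/sqrt(36*u^2 + 36*v^2 + 1).
Assemble K = (LN − M²)/(EG − F²) = 36/(1296*u^4 + 2592*u^2*v^2 + 72*u^2 + 1296*v^4 + 72*v^2 + 1). At (u, v) = (1/2, 3): K = 9/27889.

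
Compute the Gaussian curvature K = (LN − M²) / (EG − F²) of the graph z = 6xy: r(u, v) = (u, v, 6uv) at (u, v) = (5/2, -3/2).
K = -36/94249

Coefficients of the first fundamental form: E = 36*v^2 + 1, F = 36*u*v, G = 36*u^2 + 1.
Coefficients of the second fundamental form: L = 0, M = 6/sqrt(36*u^2 + 36*v^2 + 1), N = 0.
Assemble K = (LN − M²)/(EG − F²) = -36/(1296*u^4 + 2592*u^2*v^2 + 72*u^2 + 1296*v^4 + 72*v^2 + 1). At (u, v) = (5/2, -3/2): K = -36/94249.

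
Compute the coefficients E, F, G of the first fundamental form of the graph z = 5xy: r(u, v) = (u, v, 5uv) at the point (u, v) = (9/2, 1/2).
E = 29/4;  F = 225/4;  G = 2029/4

Partials: r_u = (1, 0, 5*v), r_v = (0, 1, 5*u). As functions of (u, v):
  E = r_u · r_u = 25*v^2 + 1,
  F = r_u · r_v = 25*u*v,
  G = r_v · r_v = 25*u^2 + 1.
Evaluating at (u, v) = (9/2, 1/2): E = 29/4, F = 225/4, G = 2029/4.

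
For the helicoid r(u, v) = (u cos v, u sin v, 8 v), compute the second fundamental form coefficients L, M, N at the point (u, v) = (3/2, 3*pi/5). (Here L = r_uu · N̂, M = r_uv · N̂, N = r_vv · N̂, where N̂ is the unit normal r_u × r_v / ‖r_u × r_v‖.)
L = 0;  M = -16*sqrt(265)/265;  N = 0

Compute the unit normal N̂(u, v) = (8*sin(v)/sqrt(u^2 + 64), -8*cos(v)/sqrt(u^2 + 64), u/sqrt(u^2 + 64)), and the second partials r_uu, r_uv, r_vv. Take dot products:
  L(u, v) = r_uu · N̂ = 0,
  M(u, v) = r_uv · N̂ = -8/sqrt(u^2 + 64),
  N(u, v) = r_vv · N̂ = 0.
Evaluating at (u, v) = (3/2, 3*pi/5):
  L = 0, M = -16*sqrt(265)/265, N = 0.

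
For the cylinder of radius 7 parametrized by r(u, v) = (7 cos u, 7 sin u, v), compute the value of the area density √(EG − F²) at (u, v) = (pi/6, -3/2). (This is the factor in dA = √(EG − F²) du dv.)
√(EG − F²)|_{(pi/6, -3/2)} = 7

E = 49, F = 0, G = 1, so EG − F² = 49. Taking the positive square root: √(EG − F²) = 7. At (u, v) = (pi/6, -3/2): 7.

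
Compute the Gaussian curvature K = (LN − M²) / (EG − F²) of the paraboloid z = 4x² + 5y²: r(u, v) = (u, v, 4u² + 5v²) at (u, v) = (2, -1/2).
K = 20/19881

Coefficients of the first fundamental form: E = 64*u^2 + 1, F = 80*u*v, G = 100*v^2 + 1.
Coefficients of the second fundamental form: L = 8/sqrt(64*u^2 + 100*v^2 + 1), M = 0, N = 10/sqrt(64*u^2 + 100*v^2 + 1).
Assemble K = (LN − M²)/(EG − F²) = 80/(4096*u^4 + 12800*u^2*v^2 + 128*u^2 + 10000*v^4 + 200*v^2 + 1). At (u, v) = (2, -1/2): K = 20/19881.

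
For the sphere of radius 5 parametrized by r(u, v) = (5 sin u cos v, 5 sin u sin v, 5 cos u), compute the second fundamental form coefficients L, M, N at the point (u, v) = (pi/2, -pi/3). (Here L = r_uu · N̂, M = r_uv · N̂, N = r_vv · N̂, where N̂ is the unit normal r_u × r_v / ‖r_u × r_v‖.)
L = -5;  M = 0;  N = -5

Compute the unit normal N̂(u, v) = (sin(u)^2*cos(v)/Abs(sin(u)), sin(u)^2*sin(v)/Abs(sin(u)), sin(2*u)/(2*Abs(sin(u)))), and the second partials r_uu, r_uv, r_vv. Take dot products:
  L(u, v) = r_uu · N̂ = -5*sin(u)/Abs(sin(u)),
  M(u, v) = r_uv · N̂ = 0,
  N(u, v) = r_vv · N̂ = -5*sin(u)^3/Abs(sin(u)).
Evaluating at (u, v) = (pi/2, -pi/3):
  L = -5, M = 0, N = -5.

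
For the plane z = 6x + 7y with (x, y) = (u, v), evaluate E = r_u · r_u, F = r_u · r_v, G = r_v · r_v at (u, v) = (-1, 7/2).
E = 37;  F = 42;  G = 50

Partials: r_u = (1, 0, 6), r_v = (0, 1, 7). As functions of (u, v):
  E = r_u · r_u = 37,
  F = r_u · r_v = 42,
  G = r_v · r_v = 50.
Evaluating at (u, v) = (-1, 7/2): E = 37, F = 42, G = 50.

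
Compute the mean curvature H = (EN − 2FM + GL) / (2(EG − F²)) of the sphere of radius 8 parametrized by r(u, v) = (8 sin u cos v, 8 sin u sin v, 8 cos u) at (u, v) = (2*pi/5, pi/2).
H = -1/8

With E = 64, F = 0, G = 64*sin(u)^2, L = -8*sin(u)/Abs(sin(u)), M = 0, N = -8*sin(u)^3/Abs(sin(u)), assemble
  H = (EN − 2FM + GL) / (2(EG − F²)) = -sin(u)/(8*Abs(sin(u))).
At (u, v) = (2*pi/5, pi/2): H = -1/8.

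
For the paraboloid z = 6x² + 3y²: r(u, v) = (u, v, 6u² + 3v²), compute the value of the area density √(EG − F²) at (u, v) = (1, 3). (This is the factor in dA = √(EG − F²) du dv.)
√(EG − F²)|_{(1, 3)} = sqrt(469)

E = 144*u^2 + 1, F = 72*u*v, G = 36*v^2 + 1, so EG − F² = 144*u^2 + 36*v^2 + 1. Taking the positive square root: √(EG − F²) = sqrt(144*u^2 + 36*v^2 + 1). At (u, v) = (1, 3): sqrt(469).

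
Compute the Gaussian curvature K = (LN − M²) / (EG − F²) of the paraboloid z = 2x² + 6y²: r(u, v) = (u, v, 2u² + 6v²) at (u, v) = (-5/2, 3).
K = 48/1951609

Coefficients of the first fundamental form: E = 16*u^2 + 1, F = 48*u*v, G = 144*v^2 + 1.
Coefficients of the second fundamental form: L = 4/sqrt(16*u^2 + 144*v^2 + 1), M = 0, N = 12/sqrt(16*u^2 + 144*v^2 + 1).
Assemble K = (LN − M²)/(EG − F²) = 48/(256*u^4 + 4608*u^2*v^2 + 32*u^2 + 20736*v^4 + 288*v^2 + 1). At (u, v) = (-5/2, 3): K = 48/1951609.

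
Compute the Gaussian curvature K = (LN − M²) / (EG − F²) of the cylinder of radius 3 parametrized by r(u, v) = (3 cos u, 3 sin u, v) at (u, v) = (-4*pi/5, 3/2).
K = 0

Coefficients of the first fundamental form: E = 9, F = 0, G = 1.
Coefficients of the second fundamental form: L = -3, M = 0, N = 0.
Assemble K = (LN − M²)/(EG − F²) = 0. At (u, v) = (-4*pi/5, 3/2): K = 0.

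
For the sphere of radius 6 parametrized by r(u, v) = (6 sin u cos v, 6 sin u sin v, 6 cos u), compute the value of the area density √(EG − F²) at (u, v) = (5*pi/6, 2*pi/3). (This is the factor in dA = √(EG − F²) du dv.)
√(EG − F²)|_{(5*pi/6, 2*pi/3)} = 18

E = 36, F = 0, G = 36*sin(u)^2, so EG − F² = 1296*sin(u)^2. Taking the positive square root: √(EG − F²) = 36*Abs(sin(u)). At (u, v) = (5*pi/6, 2*pi/3): 18.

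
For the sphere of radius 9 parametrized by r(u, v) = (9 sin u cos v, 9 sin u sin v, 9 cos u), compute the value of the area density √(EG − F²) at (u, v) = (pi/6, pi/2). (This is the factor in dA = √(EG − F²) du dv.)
√(EG − F²)|_{(pi/6, pi/2)} = 81/2

E = 81, F = 0, G = 81*sin(u)^2, so EG − F² = 6561*sin(u)^2. Taking the positive square root: √(EG − F²) = 81*Abs(sin(u)). At (u, v) = (pi/6, pi/2): 81/2.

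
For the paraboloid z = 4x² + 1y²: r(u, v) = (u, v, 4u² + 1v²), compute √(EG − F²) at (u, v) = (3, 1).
√(EG − F²)|_{(3, 1)} = sqrt(581)

E = 64*u^2 + 1, F = 16*u*v, G = 4*v^2 + 1; EG − F² = 64*u^2 + 4*v^2 + 1; √(EG − F²) = sqrt(64*u^2 + 4*v^2 + 1). At the given point: sqrt(581).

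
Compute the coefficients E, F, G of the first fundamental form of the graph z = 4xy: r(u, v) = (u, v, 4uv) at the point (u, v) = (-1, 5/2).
E = 101;  F = -40;  G = 17

Partials: r_u = (1, 0, 4*v), r_v = (0, 1, 4*u). As functions of (u, v):
  E = r_u · r_u = 16*v^2 + 1,
  F = r_u · r_v = 16*u*v,
  G = r_v · r_v = 16*u^2 + 1.
Evaluating at (u, v) = (-1, 5/2): E = 101, F = -40, G = 17.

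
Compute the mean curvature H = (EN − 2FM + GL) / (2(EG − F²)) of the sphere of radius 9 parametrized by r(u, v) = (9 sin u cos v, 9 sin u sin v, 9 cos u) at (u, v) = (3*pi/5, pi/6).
H = -1/9

With E = 81, F = 0, G = 81*sin(u)^2, L = -9*sin(u)/Abs(sin(u)), M = 0, N = -9*sin(u)^3/Abs(sin(u)), assemble
  H = (EN − 2FM + GL) / (2(EG − F²)) = -sin(u)/(9*Abs(sin(u))).
At (u, v) = (3*pi/5, pi/6): H = -1/9.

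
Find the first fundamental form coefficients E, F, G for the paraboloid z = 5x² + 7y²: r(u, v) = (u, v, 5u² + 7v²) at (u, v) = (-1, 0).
E = 101;  F = 0;  G = 1

Partials: r_u = (1, 0, 10*u), r_v = (0, 1, 14*v). As functions of (u, v):
  E = r_u · r_u = 100*u^2 + 1,
  F = r_u · r_v = 140*u*v,
  G = r_v · r_v = 196*v^2 + 1.
Evaluating at (u, v) = (-1, 0): E = 101, F = 0, G = 1.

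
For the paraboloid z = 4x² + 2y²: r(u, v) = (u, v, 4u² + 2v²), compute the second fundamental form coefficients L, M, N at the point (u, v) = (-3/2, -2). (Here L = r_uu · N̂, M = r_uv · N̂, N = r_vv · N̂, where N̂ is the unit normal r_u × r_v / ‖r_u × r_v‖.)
L = 8*sqrt(209)/209;  M = 0;  N = 4*sqrt(209)/209

Compute the unit normal N̂(u, v) = (-8*u/sqrt(64*u^2 + 16*v^2 + 1), -4*v/sqrt(64*u^2 + 16*v^2 + 1), 1/sqrt(64*u^2 + 16*v^2 + 1)), and the second partials r_uu, r_uv, r_vv. Take dot products:
  L(u, v) = r_uu · N̂ = 8/sqrt(64*u^2 + 16*v^2 + 1),
  M(u, v) = r_uv · N̂ = 0,
  N(u, v) = r_vv · N̂ = 4/sqrt(64*u^2 + 16*v^2 + 1).
Evaluating at (u, v) = (-3/2, -2):
  L = 8*sqrt(209)/209, M = 0, N = 4*sqrt(209)/209.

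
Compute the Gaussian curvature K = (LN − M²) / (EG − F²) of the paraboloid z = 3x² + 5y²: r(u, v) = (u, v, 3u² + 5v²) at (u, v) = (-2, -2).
K = 12/59405

Coefficients of the first fundamental form: E = 36*u^2 + 1, F = 60*u*v, G = 100*v^2 + 1.
Coefficients of the second fundamental form: L = 6/sqrt(36*u^2 + 100*v^2 + 1), M = 0, N = 10/sqrt(36*u^2 + 100*v^2 + 1).
Assemble K = (LN − M²)/(EG − F²) = 60/(1296*u^4 + 7200*u^2*v^2 + 72*u^2 + 10000*v^4 + 200*v^2 + 1). At (u, v) = (-2, -2): K = 12/59405.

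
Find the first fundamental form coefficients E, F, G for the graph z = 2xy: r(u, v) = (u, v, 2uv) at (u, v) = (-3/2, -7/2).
E = 50;  F = 21;  G = 10

Partials: r_u = (1, 0, 2*v), r_v = (0, 1, 2*u). As functions of (u, v):
  E = r_u · r_u = 4*v^2 + 1,
  F = r_u · r_v = 4*u*v,
  G = r_v · r_v = 4*u^2 + 1.
Evaluating at (u, v) = (-3/2, -7/2): E = 50, F = 21, G = 10.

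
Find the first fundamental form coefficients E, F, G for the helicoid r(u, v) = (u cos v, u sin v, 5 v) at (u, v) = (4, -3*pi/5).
E = 1;  F = 0;  G = 41

Partials: r_u = (cos(v), sin(v), 0), r_v = (-u*sin(v), u*cos(v), 5). As functions of (u, v):
  E = r_u · r_u = 1,
  F = r_u · r_v = 0,
  G = r_v · r_v = u^2 + 25.
Evaluating at (u, v) = (4, -3*pi/5): E = 1, F = 0, G = 41.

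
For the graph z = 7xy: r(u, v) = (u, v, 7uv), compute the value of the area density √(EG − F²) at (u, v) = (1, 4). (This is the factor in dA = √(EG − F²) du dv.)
√(EG − F²)|_{(1, 4)} = sqrt(834)

E = 49*v^2 + 1, F = 49*u*v, G = 49*u^2 + 1, so EG − F² = 49*u^2 + 49*v^2 + 1. Taking the positive square root: √(EG − F²) = sqrt(49*u^2 + 49*v^2 + 1). At (u, v) = (1, 4): sqrt(834).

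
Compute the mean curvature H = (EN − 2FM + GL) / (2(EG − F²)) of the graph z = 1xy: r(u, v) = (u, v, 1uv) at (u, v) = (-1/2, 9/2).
H = 9*sqrt(86)/3698

With E = v^2 + 1, F = u*v, G = u^2 + 1, L = 0, M = 1/sqrt(u^2 + v^2 + 1), N = 0, assemble
  H = (EN − 2FM + GL) / (2(EG − F²)) = -u*v/(u^2 + v^2 + 1)^(3/2).
At (u, v) = (-1/2, 9/2): H = 9*sqrt(86)/3698.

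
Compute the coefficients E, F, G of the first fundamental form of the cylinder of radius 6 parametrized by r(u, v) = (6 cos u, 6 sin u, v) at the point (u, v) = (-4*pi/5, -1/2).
E = 36;  F = 0;  G = 1

Partials: r_u = (-6*sin(u), 6*cos(u), 0), r_v = (0, 0, 1). As functions of (u, v):
  E = r_u · r_u = 36,
  F = r_u · r_v = 0,
  G = r_v · r_v = 1.
Evaluating at (u, v) = (-4*pi/5, -1/2): E = 36, F = 0, G = 1.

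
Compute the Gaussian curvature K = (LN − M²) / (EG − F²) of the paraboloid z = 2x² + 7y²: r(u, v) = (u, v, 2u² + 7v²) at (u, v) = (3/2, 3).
K = 56/3243601

Coefficients of the first fundamental form: E = 16*u^2 + 1, F = 56*u*v, G = 196*v^2 + 1.
Coefficients of the second fundamental form: L = 4/sqrt(16*u^2 + 196*v^2 + 1), M = 0, N = 14/sqrt(16*u^2 + 196*v^2 + 1).
Assemble K = (LN − M²)/(EG − F²) = 56/(256*u^4 + 6272*u^2*v^2 + 32*u^2 + 38416*v^4 + 392*v^2 + 1). At (u, v) = (3/2, 3): K = 56/3243601.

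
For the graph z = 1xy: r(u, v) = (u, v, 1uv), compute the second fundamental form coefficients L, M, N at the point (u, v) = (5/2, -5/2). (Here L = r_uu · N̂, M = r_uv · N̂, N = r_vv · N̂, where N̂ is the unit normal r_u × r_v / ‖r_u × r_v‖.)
L = 0;  M = sqrt(6)/9;  N = 0

Compute the unit normal N̂(u, v) = (-v/sqrt(u^2 + v^2 + 1), -u/sqrt(u^2 + v^2 + 1), 1/sqrt(u^2 + v^2 + 1)), and the second partials r_uu, r_uv, r_vv. Take dot products:
  L(u, v) = r_uu · N̂ = 0,
  M(u, v) = r_uv · N̂ = 1/sqrt(u^2 + v^2 + 1),
  N(u, v) = r_vv · N̂ = 0.
Evaluating at (u, v) = (5/2, -5/2):
  L = 0, M = sqrt(6)/9, N = 0.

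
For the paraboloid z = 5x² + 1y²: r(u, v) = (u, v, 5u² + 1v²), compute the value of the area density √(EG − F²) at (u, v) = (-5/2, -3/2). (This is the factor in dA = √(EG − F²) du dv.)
√(EG − F²)|_{(-5/2, -3/2)} = sqrt(635)

E = 100*u^2 + 1, F = 20*u*v, G = 4*v^2 + 1, so EG − F² = 100*u^2 + 4*v^2 + 1. Taking the positive square root: √(EG − F²) = sqrt(100*u^2 + 4*v^2 + 1). At (u, v) = (-5/2, -3/2): sqrt(635).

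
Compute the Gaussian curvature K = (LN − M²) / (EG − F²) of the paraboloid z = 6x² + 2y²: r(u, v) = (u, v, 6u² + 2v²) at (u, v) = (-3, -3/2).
K = 48/1776889

Coefficients of the first fundamental form: E = 144*u^2 + 1, F = 48*u*v, G = 16*v^2 + 1.
Coefficients of the second fundamental form: L = 12/sqrt(144*u^2 + 16*v^2 + 1), M = 0, N = 4/sqrt(144*u^2 + 16*v^2 + 1).
Assemble K = (LN − M²)/(EG − F²) = 48/(20736*u^4 + 4608*u^2*v^2 + 288*u^2 + 256*v^4 + 32*v^2 + 1). At (u, v) = (-3, -3/2): K = 48/1776889.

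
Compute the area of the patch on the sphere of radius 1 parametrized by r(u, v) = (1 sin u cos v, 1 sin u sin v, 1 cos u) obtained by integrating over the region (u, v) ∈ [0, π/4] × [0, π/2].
Area = pi*(2 - sqrt(2))/4

Area = ∫∫ √(EG − F²) du dv with √(EG − F²) = Abs(sin(u)). Integrating over [0, π/4] × [0, π/2] gives pi*(2 - sqrt(2))/4.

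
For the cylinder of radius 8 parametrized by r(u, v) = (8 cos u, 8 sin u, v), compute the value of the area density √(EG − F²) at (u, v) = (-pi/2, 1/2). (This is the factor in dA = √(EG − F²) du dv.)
√(EG − F²)|_{(-pi/2, 1/2)} = 8

E = 64, F = 0, G = 1, so EG − F² = 64. Taking the positive square root: √(EG − F²) = 8. At (u, v) = (-pi/2, 1/2): 8.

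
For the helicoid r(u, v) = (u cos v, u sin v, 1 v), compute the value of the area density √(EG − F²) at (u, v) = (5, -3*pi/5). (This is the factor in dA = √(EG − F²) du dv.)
√(EG − F²)|_{(5, -3*pi/5)} = sqrt(26)

E = 1, F = 0, G = u^2 + 1, so EG − F² = u^2 + 1. Taking the positive square root: √(EG − F²) = sqrt(u^2 + 1). At (u, v) = (5, -3*pi/5): sqrt(26).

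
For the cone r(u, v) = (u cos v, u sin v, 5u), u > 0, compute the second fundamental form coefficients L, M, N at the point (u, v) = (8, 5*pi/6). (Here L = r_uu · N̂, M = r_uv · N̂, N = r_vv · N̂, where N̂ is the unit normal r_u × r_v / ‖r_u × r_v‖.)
L = 0;  M = 0;  N = 20*sqrt(26)/13

Compute the unit normal N̂(u, v) = (-5*sqrt(26)*u*cos(v)/(26*Abs(u)), -5*sqrt(26)*u*sin(v)/(26*Abs(u)), sqrt(26)*u/(26*Abs(u))), and the second partials r_uu, r_uv, r_vv. Take dot products:
  L(u, v) = r_uu · N̂ = 0,
  M(u, v) = r_uv · N̂ = 0,
  N(u, v) = r_vv · N̂ = 5*sqrt(26)*u^2/(26*Abs(u)).
Evaluating at (u, v) = (8, 5*pi/6):
  L = 0, M = 0, N = 20*sqrt(26)/13.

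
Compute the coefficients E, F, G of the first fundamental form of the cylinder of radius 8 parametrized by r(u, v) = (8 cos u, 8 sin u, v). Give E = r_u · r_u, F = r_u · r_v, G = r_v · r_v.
E = 64;  F = 0;  G = 1

Compute partials: r_u = (-8*sin(u), 8*cos(u), 0), r_v = (0, 0, 1). Then
  E = r_u · r_u = 64,
  F = r_u · r_v = 0,
  G = r_v · r_v = 1.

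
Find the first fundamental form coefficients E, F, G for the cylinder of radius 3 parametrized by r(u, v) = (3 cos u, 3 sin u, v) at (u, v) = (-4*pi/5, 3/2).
E = 9;  F = 0;  G = 1

Partials: r_u = (-3*sin(u), 3*cos(u), 0), r_v = (0, 0, 1). As functions of (u, v):
  E = r_u · r_u = 9,
  F = r_u · r_v = 0,
  G = r_v · r_v = 1.
Evaluating at (u, v) = (-4*pi/5, 3/2): E = 9, F = 0, G = 1.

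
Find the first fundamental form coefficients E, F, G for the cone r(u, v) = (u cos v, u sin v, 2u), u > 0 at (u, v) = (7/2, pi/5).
E = 5;  F = 0;  G = 49/4

Partials: r_u = (cos(v), sin(v), 2), r_v = (-u*sin(v), u*cos(v), 0). As functions of (u, v):
  E = r_u · r_u = 5,
  F = r_u · r_v = 0,
  G = r_v · r_v = u^2.
Evaluating at (u, v) = (7/2, pi/5): E = 5, F = 0, G = 49/4.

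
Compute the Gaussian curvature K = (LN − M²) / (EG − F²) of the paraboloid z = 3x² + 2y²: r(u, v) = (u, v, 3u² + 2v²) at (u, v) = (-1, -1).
K = 24/2809

Coefficients of the first fundamental form: E = 36*u^2 + 1, F = 24*u*v, G = 16*v^2 + 1.
Coefficients of the second fundamental form: L = 6/sqrt(36*u^2 + 16*v^2 + 1), M = 0, N = 4/sqrt(36*u^2 + 16*v^2 + 1).
Assemble K = (LN − M²)/(EG − F²) = 24/(1296*u^4 + 1152*u^2*v^2 + 72*u^2 + 256*v^4 + 32*v^2 + 1). At (u, v) = (-1, -1): K = 24/2809.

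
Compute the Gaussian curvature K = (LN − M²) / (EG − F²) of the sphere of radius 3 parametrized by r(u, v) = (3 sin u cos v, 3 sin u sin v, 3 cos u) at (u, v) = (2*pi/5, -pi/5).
K = 1/9

Coefficients of the first fundamental form: E = 9, F = 0, G = 9*sin(u)^2.
Coefficients of the second fundamental form: L = -3*sin(u)/Abs(sin(u)), M = 0, N = -3*sin(u)^3/Abs(sin(u)).
Assemble K = (LN − M²)/(EG − F²) = 1/9. At (u, v) = (2*pi/5, -pi/5): K = 1/9.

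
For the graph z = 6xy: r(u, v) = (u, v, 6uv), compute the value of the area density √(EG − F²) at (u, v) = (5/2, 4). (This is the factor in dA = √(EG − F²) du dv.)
√(EG − F²)|_{(5/2, 4)} = sqrt(802)

E = 36*v^2 + 1, F = 36*u*v, G = 36*u^2 + 1, so EG − F² = 36*u^2 + 36*v^2 + 1. Taking the positive square root: √(EG − F²) = sqrt(36*u^2 + 36*v^2 + 1). At (u, v) = (5/2, 4): sqrt(802).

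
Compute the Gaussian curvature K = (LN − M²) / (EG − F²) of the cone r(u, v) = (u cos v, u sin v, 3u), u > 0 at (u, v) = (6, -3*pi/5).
K = 0

Coefficients of the first fundamental form: E = 10, F = 0, G = u^2.
Coefficients of the second fundamental form: L = 0, M = 0, N = 3*sqrt(10)*u^2/(10*Abs(u)).
Assemble K = (LN − M²)/(EG − F²) = 0. At (u, v) = (6, -3*pi/5): K = 0.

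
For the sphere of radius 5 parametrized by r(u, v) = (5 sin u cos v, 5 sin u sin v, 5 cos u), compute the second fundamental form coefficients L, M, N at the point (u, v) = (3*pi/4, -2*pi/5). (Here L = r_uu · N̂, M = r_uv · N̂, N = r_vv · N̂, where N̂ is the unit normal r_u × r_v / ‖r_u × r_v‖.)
L = -5;  M = 0;  N = -5/2

Compute the unit normal N̂(u, v) = (sin(u)^2*cos(v)/Abs(sin(u)), sin(u)^2*sin(v)/Abs(sin(u)), sin(2*u)/(2*Abs(sin(u)))), and the second partials r_uu, r_uv, r_vv. Take dot products:
  L(u, v) = r_uu · N̂ = -5*sin(u)/Abs(sin(u)),
  M(u, v) = r_uv · N̂ = 0,
  N(u, v) = r_vv · N̂ = -5*sin(u)^3/Abs(sin(u)).
Evaluating at (u, v) = (3*pi/4, -2*pi/5):
  L = -5, M = 0, N = -5/2.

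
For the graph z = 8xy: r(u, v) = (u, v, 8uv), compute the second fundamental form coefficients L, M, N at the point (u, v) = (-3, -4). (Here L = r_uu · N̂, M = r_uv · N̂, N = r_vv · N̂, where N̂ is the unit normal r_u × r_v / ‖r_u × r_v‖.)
L = 0;  M = 8*sqrt(1601)/1601;  N = 0

Compute the unit normal N̂(u, v) = (-8*v/sqrt(64*u^2 + 64*v^2 + 1), -8*u/sqrt(64*u^2 + 64*v^2 + 1), 1/sqrt(64*u^2 + 64*v^2 + 1)), and the second partials r_uu, r_uv, r_vv. Take dot products:
  L(u, v) = r_uu · N̂ = 0,
  M(u, v) = r_uv · N̂ = 8/sqrt(64*u^2 + 64*v^2 + 1),
  N(u, v) = r_vv · N̂ = 0.
Evaluating at (u, v) = (-3, -4):
  L = 0, M = 8*sqrt(1601)/1601, N = 0.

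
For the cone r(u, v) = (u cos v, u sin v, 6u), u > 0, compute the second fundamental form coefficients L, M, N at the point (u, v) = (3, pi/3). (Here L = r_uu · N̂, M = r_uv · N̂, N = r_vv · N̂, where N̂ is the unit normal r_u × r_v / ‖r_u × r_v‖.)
L = 0;  M = 0;  N = 18*sqrt(37)/37

Compute the unit normal N̂(u, v) = (-6*sqrt(37)*u*cos(v)/(37*Abs(u)), -6*sqrt(37)*u*sin(v)/(37*Abs(u)), sqrt(37)*u/(37*Abs(u))), and the second partials r_uu, r_uv, r_vv. Take dot products:
  L(u, v) = r_uu · N̂ = 0,
  M(u, v) = r_uv · N̂ = 0,
  N(u, v) = r_vv · N̂ = 6*sqrt(37)*u^2/(37*Abs(u)).
Evaluating at (u, v) = (3, pi/3):
  L = 0, M = 0, N = 18*sqrt(37)/37.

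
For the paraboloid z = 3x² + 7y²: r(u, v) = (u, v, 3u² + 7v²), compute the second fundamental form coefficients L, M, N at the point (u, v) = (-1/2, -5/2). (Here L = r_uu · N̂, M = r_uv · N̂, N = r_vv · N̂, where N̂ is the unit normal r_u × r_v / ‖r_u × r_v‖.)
L = 6*sqrt(1235)/1235;  M = 0;  N = 14*sqrt(1235)/1235

Compute the unit normal N̂(u, v) = (-6*u/sqrt(36*u^2 + 196*v^2 + 1), -14*v/sqrt(36*u^2 + 196*v^2 + 1), 1/sqrt(36*u^2 + 196*v^2 + 1)), and the second partials r_uu, r_uv, r_vv. Take dot products:
  L(u, v) = r_uu · N̂ = 6/sqrt(36*u^2 + 196*v^2 + 1),
  M(u, v) = r_uv · N̂ = 0,
  N(u, v) = r_vv · N̂ = 14/sqrt(36*u^2 + 196*v^2 + 1).
Evaluating at (u, v) = (-1/2, -5/2):
  L = 6*sqrt(1235)/1235, M = 0, N = 14*sqrt(1235)/1235.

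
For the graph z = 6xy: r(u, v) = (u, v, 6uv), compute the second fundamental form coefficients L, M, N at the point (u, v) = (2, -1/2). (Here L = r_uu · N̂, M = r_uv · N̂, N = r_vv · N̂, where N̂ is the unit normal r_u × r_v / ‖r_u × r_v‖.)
L = 0;  M = 3*sqrt(154)/77;  N = 0

Compute the unit normal N̂(u, v) = (-6*v/sqrt(36*u^2 + 36*v^2 + 1), -6*u/sqrt(36*u^2 + 36*v^2 + 1), 1/sqrt(36*u^2 + 36*v^2 + 1)), and the second partials r_uu, r_uv, r_vv. Take dot products:
  L(u, v) = r_uu · N̂ = 0,
  M(u, v) = r_uv · N̂ = 6/sqrt(36*u^2 + 36*v^2 + 1),
  N(u, v) = r_vv · N̂ = 0.
Evaluating at (u, v) = (2, -1/2):
  L = 0, M = 3*sqrt(154)/77, N = 0.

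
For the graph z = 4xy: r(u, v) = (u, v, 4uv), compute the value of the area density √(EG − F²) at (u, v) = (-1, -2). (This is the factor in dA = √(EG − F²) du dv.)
√(EG − F²)|_{(-1, -2)} = 9

E = 16*v^2 + 1, F = 16*u*v, G = 16*u^2 + 1, so EG − F² = 16*u^2 + 16*v^2 + 1. Taking the positive square root: √(EG − F²) = sqrt(16*u^2 + 16*v^2 + 1). At (u, v) = (-1, -2): 9.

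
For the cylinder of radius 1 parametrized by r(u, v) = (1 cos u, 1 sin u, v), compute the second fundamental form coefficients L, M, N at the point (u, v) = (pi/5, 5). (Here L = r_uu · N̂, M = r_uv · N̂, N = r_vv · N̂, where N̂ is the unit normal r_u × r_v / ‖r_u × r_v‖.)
L = -1;  M = 0;  N = 0

Compute the unit normal N̂(u, v) = (cos(u), sin(u), 0), and the second partials r_uu, r_uv, r_vv. Take dot products:
  L(u, v) = r_uu · N̂ = -1,
  M(u, v) = r_uv · N̂ = 0,
  N(u, v) = r_vv · N̂ = 0.
Evaluating at (u, v) = (pi/5, 5):
  L = -1, M = 0, N = 0.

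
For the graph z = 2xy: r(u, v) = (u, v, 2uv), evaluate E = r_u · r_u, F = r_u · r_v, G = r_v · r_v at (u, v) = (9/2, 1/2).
E = 2;  F = 9;  G = 82

Partials: r_u = (1, 0, 2*v), r_v = (0, 1, 2*u). As functions of (u, v):
  E = r_u · r_u = 4*v^2 + 1,
  F = r_u · r_v = 4*u*v,
  G = r_v · r_v = 4*u^2 + 1.
Evaluating at (u, v) = (9/2, 1/2): E = 2, F = 9, G = 82.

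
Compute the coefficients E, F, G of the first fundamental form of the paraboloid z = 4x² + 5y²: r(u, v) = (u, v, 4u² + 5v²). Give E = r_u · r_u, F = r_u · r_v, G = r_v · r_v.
E = 64*u^2 + 1;  F = 80*u*v;  G = 100*v^2 + 1

Compute partials: r_u = (1, 0, 8*u), r_v = (0, 1, 10*v). Then
  E = r_u · r_u = 64*u^2 + 1,
  F = r_u · r_v = 80*u*v,
  G = r_v · r_v = 100*v^2 + 1.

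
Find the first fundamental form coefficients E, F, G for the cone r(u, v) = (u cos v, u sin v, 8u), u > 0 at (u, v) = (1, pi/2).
E = 65;  F = 0;  G = 1

Partials: r_u = (cos(v), sin(v), 8), r_v = (-u*sin(v), u*cos(v), 0). As functions of (u, v):
  E = r_u · r_u = 65,
  F = r_u · r_v = 0,
  G = r_v · r_v = u^2.
Evaluating at (u, v) = (1, pi/2): E = 65, F = 0, G = 1.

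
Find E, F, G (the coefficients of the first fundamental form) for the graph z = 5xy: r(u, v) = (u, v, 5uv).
E = 25*v^2 + 1;  F = 25*u*v;  G = 25*u^2 + 1

Compute partials: r_u = (1, 0, 5*v), r_v = (0, 1, 5*u). Then
  E = r_u · r_u = 25*v^2 + 1,
  F = r_u · r_v = 25*u*v,
  G = r_v · r_v = 25*u^2 + 1.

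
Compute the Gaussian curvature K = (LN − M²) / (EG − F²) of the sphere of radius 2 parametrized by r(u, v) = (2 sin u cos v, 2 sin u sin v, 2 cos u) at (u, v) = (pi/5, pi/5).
K = 1/4

Coefficients of the first fundamental form: E = 4, F = 0, G = 4*sin(u)^2.
Coefficients of the second fundamental form: L = -2*sin(u)/Abs(sin(u)), M = 0, N = -2*sin(u)^3/Abs(sin(u)).
Assemble K = (LN − M²)/(EG − F²) = 1/4. At (u, v) = (pi/5, pi/5): K = 1/4.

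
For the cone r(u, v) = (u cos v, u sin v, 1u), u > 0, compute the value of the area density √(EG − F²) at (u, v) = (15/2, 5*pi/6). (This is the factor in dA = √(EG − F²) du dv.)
√(EG − F²)|_{(15/2, 5*pi/6)} = 15*sqrt(2)/2

E = 2, F = 0, G = u^2, so EG − F² = 2*u^2. Taking the positive square root: √(EG − F²) = sqrt(2)*Abs(u). At (u, v) = (15/2, 5*pi/6): 15*sqrt(2)/2.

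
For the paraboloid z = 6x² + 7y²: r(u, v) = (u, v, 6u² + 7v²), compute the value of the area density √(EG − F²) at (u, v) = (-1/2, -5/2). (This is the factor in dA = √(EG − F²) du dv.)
√(EG − F²)|_{(-1/2, -5/2)} = sqrt(1262)

E = 144*u^2 + 1, F = 168*u*v, G = 196*v^2 + 1, so EG − F² = 144*u^2 + 196*v^2 + 1. Taking the positive square root: √(EG − F²) = sqrt(144*u^2 + 196*v^2 + 1). At (u, v) = (-1/2, -5/2): sqrt(1262).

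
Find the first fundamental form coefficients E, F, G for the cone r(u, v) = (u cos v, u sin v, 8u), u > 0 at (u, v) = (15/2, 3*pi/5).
E = 65;  F = 0;  G = 225/4

Partials: r_u = (cos(v), sin(v), 8), r_v = (-u*sin(v), u*cos(v), 0). As functions of (u, v):
  E = r_u · r_u = 65,
  F = r_u · r_v = 0,
  G = r_v · r_v = u^2.
Evaluating at (u, v) = (15/2, 3*pi/5): E = 65, F = 0, G = 225/4.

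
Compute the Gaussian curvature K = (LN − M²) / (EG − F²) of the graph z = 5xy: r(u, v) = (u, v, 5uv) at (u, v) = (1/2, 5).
K = -400/6395841

Coefficients of the first fundamental form: E = 25*v^2 + 1, F = 25*u*v, G = 25*u^2 + 1.
Coefficients of the second fundamental form: L = 0, M = 5/sqrt(25*u^2 + 25*v^2 + 1), N = 0.
Assemble K = (LN − M²)/(EG − F²) = -25/(625*u^4 + 1250*u^2*v^2 + 50*u^2 + 625*v^4 + 50*v^2 + 1). At (u, v) = (1/2, 5): K = -400/6395841.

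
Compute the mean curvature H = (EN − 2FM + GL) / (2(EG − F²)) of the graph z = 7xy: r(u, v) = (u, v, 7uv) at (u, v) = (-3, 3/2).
H = 12348/103823

With E = 49*v^2 + 1, F = 49*u*v, G = 49*u^2 + 1, L = 0, M = 7/sqrt(49*u^2 + 49*v^2 + 1), N = 0, assemble
  H = (EN − 2FM + GL) / (2(EG − F²)) = -343*u*v/(49*u^2 + 49*v^2 + 1)^(3/2).
At (u, v) = (-3, 3/2): H = 12348/103823.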